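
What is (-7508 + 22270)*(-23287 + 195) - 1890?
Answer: -340885994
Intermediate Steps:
(-7508 + 22270)*(-23287 + 195) - 1890 = 14762*(-23092) - 1890 = -340884104 - 1890 = -340885994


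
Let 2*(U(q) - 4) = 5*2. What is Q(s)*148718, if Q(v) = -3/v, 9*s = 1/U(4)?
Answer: -36138474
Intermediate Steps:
U(q) = 9 (U(q) = 4 + (5*2)/2 = 4 + (½)*10 = 4 + 5 = 9)
s = 1/81 (s = (⅑)/9 = (⅑)*(⅑) = 1/81 ≈ 0.012346)
Q(s)*148718 = -3/1/81*148718 = -3*81*148718 = -243*148718 = -36138474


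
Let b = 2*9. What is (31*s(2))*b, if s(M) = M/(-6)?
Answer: -186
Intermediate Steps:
s(M) = -M/6 (s(M) = M*(-⅙) = -M/6)
b = 18
(31*s(2))*b = (31*(-⅙*2))*18 = (31*(-⅓))*18 = -31/3*18 = -186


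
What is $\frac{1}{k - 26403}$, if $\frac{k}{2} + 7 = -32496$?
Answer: $- \frac{1}{91409} \approx -1.094 \cdot 10^{-5}$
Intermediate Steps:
$k = -65006$ ($k = -14 + 2 \left(-32496\right) = -14 - 64992 = -65006$)
$\frac{1}{k - 26403} = \frac{1}{-65006 - 26403} = \frac{1}{-91409} = - \frac{1}{91409}$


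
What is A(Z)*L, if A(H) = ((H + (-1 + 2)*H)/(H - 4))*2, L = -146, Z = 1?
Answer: 584/3 ≈ 194.67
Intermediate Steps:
A(H) = 4*H/(-4 + H) (A(H) = ((H + 1*H)/(-4 + H))*2 = ((H + H)/(-4 + H))*2 = ((2*H)/(-4 + H))*2 = (2*H/(-4 + H))*2 = 4*H/(-4 + H))
A(Z)*L = (4*1/(-4 + 1))*(-146) = (4*1/(-3))*(-146) = (4*1*(-⅓))*(-146) = -4/3*(-146) = 584/3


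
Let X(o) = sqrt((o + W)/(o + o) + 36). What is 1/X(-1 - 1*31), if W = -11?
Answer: 8*sqrt(2347)/2347 ≈ 0.16513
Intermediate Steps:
X(o) = sqrt(36 + (-11 + o)/(2*o)) (X(o) = sqrt((o - 11)/(o + o) + 36) = sqrt((-11 + o)/((2*o)) + 36) = sqrt((-11 + o)*(1/(2*o)) + 36) = sqrt((-11 + o)/(2*o) + 36) = sqrt(36 + (-11 + o)/(2*o)))
1/X(-1 - 1*31) = 1/(sqrt(146 - 22/(-1 - 1*31))/2) = 1/(sqrt(146 - 22/(-1 - 31))/2) = 1/(sqrt(146 - 22/(-32))/2) = 1/(sqrt(146 - 22*(-1/32))/2) = 1/(sqrt(146 + 11/16)/2) = 1/(sqrt(2347/16)/2) = 1/((sqrt(2347)/4)/2) = 1/(sqrt(2347)/8) = 8*sqrt(2347)/2347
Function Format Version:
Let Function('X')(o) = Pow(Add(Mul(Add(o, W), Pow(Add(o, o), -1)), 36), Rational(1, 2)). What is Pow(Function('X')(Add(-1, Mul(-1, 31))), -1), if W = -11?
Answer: Mul(Rational(8, 2347), Pow(2347, Rational(1, 2))) ≈ 0.16513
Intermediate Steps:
Function('X')(o) = Pow(Add(36, Mul(Rational(1, 2), Pow(o, -1), Add(-11, o))), Rational(1, 2)) (Function('X')(o) = Pow(Add(Mul(Add(o, -11), Pow(Add(o, o), -1)), 36), Rational(1, 2)) = Pow(Add(Mul(Add(-11, o), Pow(Mul(2, o), -1)), 36), Rational(1, 2)) = Pow(Add(Mul(Add(-11, o), Mul(Rational(1, 2), Pow(o, -1))), 36), Rational(1, 2)) = Pow(Add(Mul(Rational(1, 2), Pow(o, -1), Add(-11, o)), 36), Rational(1, 2)) = Pow(Add(36, Mul(Rational(1, 2), Pow(o, -1), Add(-11, o))), Rational(1, 2)))
Pow(Function('X')(Add(-1, Mul(-1, 31))), -1) = Pow(Mul(Rational(1, 2), Pow(Add(146, Mul(-22, Pow(Add(-1, Mul(-1, 31)), -1))), Rational(1, 2))), -1) = Pow(Mul(Rational(1, 2), Pow(Add(146, Mul(-22, Pow(Add(-1, -31), -1))), Rational(1, 2))), -1) = Pow(Mul(Rational(1, 2), Pow(Add(146, Mul(-22, Pow(-32, -1))), Rational(1, 2))), -1) = Pow(Mul(Rational(1, 2), Pow(Add(146, Mul(-22, Rational(-1, 32))), Rational(1, 2))), -1) = Pow(Mul(Rational(1, 2), Pow(Add(146, Rational(11, 16)), Rational(1, 2))), -1) = Pow(Mul(Rational(1, 2), Pow(Rational(2347, 16), Rational(1, 2))), -1) = Pow(Mul(Rational(1, 2), Mul(Rational(1, 4), Pow(2347, Rational(1, 2)))), -1) = Pow(Mul(Rational(1, 8), Pow(2347, Rational(1, 2))), -1) = Mul(Rational(8, 2347), Pow(2347, Rational(1, 2)))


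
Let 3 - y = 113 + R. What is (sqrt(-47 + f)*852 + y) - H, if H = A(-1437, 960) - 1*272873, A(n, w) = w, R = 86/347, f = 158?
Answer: 94315555/347 + 852*sqrt(111) ≈ 2.8078e+5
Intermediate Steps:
R = 86/347 (R = 86*(1/347) = 86/347 ≈ 0.24784)
y = -38256/347 (y = 3 - (113 + 86/347) = 3 - 1*39297/347 = 3 - 39297/347 = -38256/347 ≈ -110.25)
H = -271913 (H = 960 - 1*272873 = 960 - 272873 = -271913)
(sqrt(-47 + f)*852 + y) - H = (sqrt(-47 + 158)*852 - 38256/347) - 1*(-271913) = (sqrt(111)*852 - 38256/347) + 271913 = (852*sqrt(111) - 38256/347) + 271913 = (-38256/347 + 852*sqrt(111)) + 271913 = 94315555/347 + 852*sqrt(111)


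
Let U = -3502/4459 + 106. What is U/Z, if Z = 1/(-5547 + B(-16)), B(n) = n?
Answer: -2609892576/4459 ≈ -5.8531e+5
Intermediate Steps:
Z = -1/5563 (Z = 1/(-5547 - 16) = 1/(-5563) = -1/5563 ≈ -0.00017976)
U = 469152/4459 (U = -3502*1/4459 + 106 = -3502/4459 + 106 = 469152/4459 ≈ 105.21)
U/Z = 469152/(4459*(-1/5563)) = (469152/4459)*(-5563) = -2609892576/4459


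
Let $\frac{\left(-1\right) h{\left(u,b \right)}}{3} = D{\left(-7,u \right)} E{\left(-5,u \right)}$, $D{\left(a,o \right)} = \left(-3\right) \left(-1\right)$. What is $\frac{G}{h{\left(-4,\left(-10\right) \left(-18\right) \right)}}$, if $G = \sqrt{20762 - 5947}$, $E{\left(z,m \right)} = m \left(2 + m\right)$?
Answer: $- \frac{\sqrt{14815}}{72} \approx -1.6905$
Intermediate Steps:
$D{\left(a,o \right)} = 3$
$h{\left(u,b \right)} = - 9 u \left(2 + u\right)$ ($h{\left(u,b \right)} = - 3 \cdot 3 u \left(2 + u\right) = - 9 u \left(2 + u\right)$)
$G = \sqrt{14815} \approx 121.72$
$\frac{G}{h{\left(-4,\left(-10\right) \left(-18\right) \right)}} = \frac{\sqrt{14815}}{\left(-9\right) \left(-4\right) \left(2 - 4\right)} = \frac{\sqrt{14815}}{\left(-9\right) \left(-4\right) \left(-2\right)} = \frac{\sqrt{14815}}{-72} = \sqrt{14815} \left(- \frac{1}{72}\right) = - \frac{\sqrt{14815}}{72}$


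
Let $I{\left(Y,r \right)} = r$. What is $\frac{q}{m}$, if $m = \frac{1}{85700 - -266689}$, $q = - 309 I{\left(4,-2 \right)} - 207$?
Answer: $144831879$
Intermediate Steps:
$q = 411$ ($q = \left(-309\right) \left(-2\right) - 207 = 618 - 207 = 411$)
$m = \frac{1}{352389}$ ($m = \frac{1}{85700 + 266689} = \frac{1}{352389} \approx 2.8378 \cdot 10^{-6}$)
$\frac{q}{m} = 411 \frac{1}{\frac{1}{352389}} = 411 \cdot 352389 = 144831879$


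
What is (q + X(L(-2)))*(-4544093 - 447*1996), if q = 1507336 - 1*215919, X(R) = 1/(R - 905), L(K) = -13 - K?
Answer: -6430811606437155/916 ≈ -7.0205e+12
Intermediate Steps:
X(R) = 1/(-905 + R)
q = 1291417 (q = 1507336 - 215919 = 1291417)
(q + X(L(-2)))*(-4544093 - 447*1996) = (1291417 + 1/(-905 + (-13 - 1*(-2))))*(-4544093 - 447*1996) = (1291417 + 1/(-905 + (-13 + 2)))*(-4544093 - 892212) = (1291417 + 1/(-905 - 11))*(-5436305) = (1291417 + 1/(-916))*(-5436305) = (1291417 - 1/916)*(-5436305) = (1182937971/916)*(-5436305) = -6430811606437155/916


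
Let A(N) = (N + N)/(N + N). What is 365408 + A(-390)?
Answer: 365409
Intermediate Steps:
A(N) = 1 (A(N) = (2*N)/((2*N)) = (2*N)*(1/(2*N)) = 1)
365408 + A(-390) = 365408 + 1 = 365409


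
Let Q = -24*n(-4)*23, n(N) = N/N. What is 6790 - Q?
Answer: 7342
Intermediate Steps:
n(N) = 1
Q = -552 (Q = -24*1*23 = -24*23 = -552)
6790 - Q = 6790 - 1*(-552) = 6790 + 552 = 7342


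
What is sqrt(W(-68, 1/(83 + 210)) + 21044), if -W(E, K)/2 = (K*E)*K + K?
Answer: sqrt(1806605906)/293 ≈ 145.07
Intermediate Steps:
W(E, K) = -2*K - 2*E*K**2 (W(E, K) = -2*((K*E)*K + K) = -2*((E*K)*K + K) = -2*(E*K**2 + K) = -2*(K + E*K**2) = -2*K - 2*E*K**2)
sqrt(W(-68, 1/(83 + 210)) + 21044) = sqrt(-2*(1 - 68/(83 + 210))/(83 + 210) + 21044) = sqrt(-2*(1 - 68/293)/293 + 21044) = sqrt(-2*1/293*(1 - 68*1/293) + 21044) = sqrt(-2*1/293*(1 - 68/293) + 21044) = sqrt(-2*1/293*225/293 + 21044) = sqrt(-450/85849 + 21044) = sqrt(1806605906/85849) = sqrt(1806605906)/293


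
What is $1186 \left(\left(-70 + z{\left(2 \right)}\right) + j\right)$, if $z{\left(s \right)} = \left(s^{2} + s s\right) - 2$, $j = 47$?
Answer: $-20162$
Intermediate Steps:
$z{\left(s \right)} = -2 + 2 s^{2}$ ($z{\left(s \right)} = \left(s^{2} + s^{2}\right) - 2 = 2 s^{2} - 2 = -2 + 2 s^{2}$)
$1186 \left(\left(-70 + z{\left(2 \right)}\right) + j\right) = 1186 \left(\left(-70 - \left(2 - 2 \cdot 2^{2}\right)\right) + 47\right) = 1186 \left(\left(-70 + \left(-2 + 2 \cdot 4\right)\right) + 47\right) = 1186 \left(\left(-70 + \left(-2 + 8\right)\right) + 47\right) = 1186 \left(\left(-70 + 6\right) + 47\right) = 1186 \left(-64 + 47\right) = 1186 \left(-17\right) = -20162$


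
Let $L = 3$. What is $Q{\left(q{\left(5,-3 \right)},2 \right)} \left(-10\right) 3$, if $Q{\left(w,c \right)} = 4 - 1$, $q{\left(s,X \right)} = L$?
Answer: $-90$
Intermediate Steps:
$q{\left(s,X \right)} = 3$
$Q{\left(w,c \right)} = 3$ ($Q{\left(w,c \right)} = 4 - 1 = 3$)
$Q{\left(q{\left(5,-3 \right)},2 \right)} \left(-10\right) 3 = 3 \left(-10\right) 3 = \left(-30\right) 3 = -90$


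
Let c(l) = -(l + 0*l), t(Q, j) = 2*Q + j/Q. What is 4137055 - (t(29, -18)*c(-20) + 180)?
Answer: 119936095/29 ≈ 4.1357e+6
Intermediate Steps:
c(l) = -l (c(l) = -(l + 0) = -l)
4137055 - (t(29, -18)*c(-20) + 180) = 4137055 - ((2*29 - 18/29)*(-1*(-20)) + 180) = 4137055 - ((58 - 18*1/29)*20 + 180) = 4137055 - ((58 - 18/29)*20 + 180) = 4137055 - ((1664/29)*20 + 180) = 4137055 - (33280/29 + 180) = 4137055 - 1*38500/29 = 4137055 - 38500/29 = 119936095/29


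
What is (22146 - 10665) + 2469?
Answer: 13950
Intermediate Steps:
(22146 - 10665) + 2469 = 11481 + 2469 = 13950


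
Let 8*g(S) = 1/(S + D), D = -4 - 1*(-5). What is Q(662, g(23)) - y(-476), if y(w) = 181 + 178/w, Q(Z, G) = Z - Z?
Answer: -42989/238 ≈ -180.63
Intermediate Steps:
D = 1 (D = -4 + 5 = 1)
g(S) = 1/(8*(1 + S)) (g(S) = 1/(8*(S + 1)) = 1/(8*(1 + S)))
Q(Z, G) = 0
Q(662, g(23)) - y(-476) = 0 - (181 + 178/(-476)) = 0 - (181 + 178*(-1/476)) = 0 - (181 - 89/238) = 0 - 1*42989/238 = 0 - 42989/238 = -42989/238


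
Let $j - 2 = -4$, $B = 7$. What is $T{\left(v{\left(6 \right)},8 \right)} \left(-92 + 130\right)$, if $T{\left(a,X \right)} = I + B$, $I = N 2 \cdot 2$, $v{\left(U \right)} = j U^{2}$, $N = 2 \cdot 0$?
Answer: $266$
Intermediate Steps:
$j = -2$ ($j = 2 - 4 = -2$)
$N = 0$
$v{\left(U \right)} = - 2 U^{2}$
$I = 0$ ($I = 0 \cdot 2 \cdot 2 = 0 \cdot 4 = 0$)
$T{\left(a,X \right)} = 7$ ($T{\left(a,X \right)} = 0 + 7 = 7$)
$T{\left(v{\left(6 \right)},8 \right)} \left(-92 + 130\right) = 7 \left(-92 + 130\right) = 7 \cdot 38 = 266$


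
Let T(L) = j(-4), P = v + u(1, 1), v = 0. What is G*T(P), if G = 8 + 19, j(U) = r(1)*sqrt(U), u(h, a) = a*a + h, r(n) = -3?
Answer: -162*I ≈ -162.0*I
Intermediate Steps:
u(h, a) = h + a**2 (u(h, a) = a**2 + h = h + a**2)
P = 2 (P = 0 + (1 + 1**2) = 0 + (1 + 1) = 0 + 2 = 2)
j(U) = -3*sqrt(U)
T(L) = -6*I
G = 27
G*T(P) = 27*(-6*I) = -162*I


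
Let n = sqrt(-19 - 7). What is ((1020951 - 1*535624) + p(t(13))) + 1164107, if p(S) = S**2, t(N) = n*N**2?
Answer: 906848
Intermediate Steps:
n = I*sqrt(26) (n = sqrt(-26) = I*sqrt(26) ≈ 5.099*I)
t(N) = I*sqrt(26)*N**2 (t(N) = (I*sqrt(26))*N**2 = I*sqrt(26)*N**2)
((1020951 - 1*535624) + p(t(13))) + 1164107 = ((1020951 - 1*535624) + (I*sqrt(26)*13**2)**2) + 1164107 = ((1020951 - 535624) + (I*sqrt(26)*169)**2) + 1164107 = (485327 + (169*I*sqrt(26))**2) + 1164107 = (485327 - 742586) + 1164107 = -257259 + 1164107 = 906848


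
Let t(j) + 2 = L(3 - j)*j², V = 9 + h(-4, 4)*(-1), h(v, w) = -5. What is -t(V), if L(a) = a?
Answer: 2158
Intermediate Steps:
V = 14 (V = 9 - 5*(-1) = 9 + 5 = 14)
t(j) = -2 + j²*(3 - j) (t(j) = -2 + (3 - j)*j² = -2 + j²*(3 - j))
-t(V) = -(-2 + 14²*(3 - 1*14)) = -(-2 + 196*(3 - 14)) = -(-2 + 196*(-11)) = -(-2 - 2156) = -1*(-2158) = 2158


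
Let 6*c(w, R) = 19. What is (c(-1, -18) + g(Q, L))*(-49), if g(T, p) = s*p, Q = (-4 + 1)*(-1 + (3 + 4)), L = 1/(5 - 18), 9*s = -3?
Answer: -4067/26 ≈ -156.42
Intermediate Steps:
s = -⅓ (s = (⅑)*(-3) = -⅓ ≈ -0.33333)
c(w, R) = 19/6 (c(w, R) = (⅙)*19 = 19/6)
L = -1/13 (L = 1/(-13) = -1/13 ≈ -0.076923)
Q = -18 (Q = -3*(-1 + 7) = -3*6 = -18)
g(T, p) = -p/3
(c(-1, -18) + g(Q, L))*(-49) = (19/6 - ⅓*(-1/13))*(-49) = (19/6 + 1/39)*(-49) = (83/26)*(-49) = -4067/26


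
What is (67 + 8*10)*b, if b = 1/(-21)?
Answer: -7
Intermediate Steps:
b = -1/21 ≈ -0.047619
(67 + 8*10)*b = (67 + 8*10)*(-1/21) = (67 + 80)*(-1/21) = 147*(-1/21) = -7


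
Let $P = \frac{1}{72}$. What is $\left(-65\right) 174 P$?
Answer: $- \frac{1885}{12} \approx -157.08$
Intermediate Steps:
$P = \frac{1}{72} \approx 0.013889$
$\left(-65\right) 174 P = \left(-65\right) 174 \cdot \frac{1}{72} = \left(-11310\right) \frac{1}{72} = - \frac{1885}{12}$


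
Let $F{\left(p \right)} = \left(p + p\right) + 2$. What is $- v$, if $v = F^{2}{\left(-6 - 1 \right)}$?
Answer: $-144$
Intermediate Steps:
$F{\left(p \right)} = 2 + 2 p$ ($F{\left(p \right)} = 2 p + 2 = 2 + 2 p$)
$v = 144$ ($v = \left(2 + 2 \left(-6 - 1\right)\right)^{2} = \left(2 + 2 \left(-7\right)\right)^{2} = \left(2 - 14\right)^{2} = \left(-12\right)^{2} = 144$)
$- v = \left(-1\right) 144 = -144$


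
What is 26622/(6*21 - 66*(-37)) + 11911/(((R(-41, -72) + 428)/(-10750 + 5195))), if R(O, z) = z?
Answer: -3539662421/19046 ≈ -1.8585e+5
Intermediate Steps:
26622/(6*21 - 66*(-37)) + 11911/(((R(-41, -72) + 428)/(-10750 + 5195))) = 26622/(6*21 - 66*(-37)) + 11911/(((-72 + 428)/(-10750 + 5195))) = 26622/(126 + 2442) + 11911/((356/(-5555))) = 26622/2568 + 11911/((356*(-1/5555))) = 26622*(1/2568) + 11911/(-356/5555) = 4437/428 + 11911*(-5555/356) = 4437/428 - 66165605/356 = -3539662421/19046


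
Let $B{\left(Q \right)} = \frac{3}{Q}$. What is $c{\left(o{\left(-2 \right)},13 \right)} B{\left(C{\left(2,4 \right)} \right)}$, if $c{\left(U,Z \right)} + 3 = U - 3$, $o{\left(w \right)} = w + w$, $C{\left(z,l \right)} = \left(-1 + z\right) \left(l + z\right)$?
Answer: $-5$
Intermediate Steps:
$o{\left(w \right)} = 2 w$
$c{\left(U,Z \right)} = -6 + U$ ($c{\left(U,Z \right)} = -3 + \left(U - 3\right) = -3 + \left(-3 + U\right) = -6 + U$)
$c{\left(o{\left(-2 \right)},13 \right)} B{\left(C{\left(2,4 \right)} \right)} = \left(-6 + 2 \left(-2\right)\right) \frac{3}{2^{2} - 4 - 2 + 4 \cdot 2} = \left(-6 - 4\right) \frac{3}{4 - 4 - 2 + 8} = - 10 \cdot \frac{3}{6} = - 10 \cdot 3 \cdot \frac{1}{6} = \left(-10\right) \frac{1}{2} = -5$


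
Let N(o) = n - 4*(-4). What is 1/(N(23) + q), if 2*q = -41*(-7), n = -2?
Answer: 2/315 ≈ 0.0063492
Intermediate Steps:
q = 287/2 (q = (-41*(-7))/2 = (½)*287 = 287/2 ≈ 143.50)
N(o) = 14 (N(o) = -2 - 4*(-4) = -2 + 16 = 14)
1/(N(23) + q) = 1/(14 + 287/2) = 1/(315/2) = 2/315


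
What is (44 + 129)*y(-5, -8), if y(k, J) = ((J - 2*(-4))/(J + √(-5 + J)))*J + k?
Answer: -865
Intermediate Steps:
y(k, J) = k + J*(8 + J)/(J + √(-5 + J)) (y(k, J) = ((J + 8)/(J + √(-5 + J)))*J + k = ((8 + J)/(J + √(-5 + J)))*J + k = J*(8 + J)/(J + √(-5 + J)) + k = k + J*(8 + J)/(J + √(-5 + J)))
(44 + 129)*y(-5, -8) = (44 + 129)*(((-8)² + 8*(-8) - 8*(-5) - 5*√(-5 - 8))/(-8 + √(-5 - 8))) = 173*((64 - 64 + 40 - 5*I*√13)/(-8 + √(-13))) = 173*((64 - 64 + 40 - 5*I*√13)/(-8 + I*√13)) = 173*((40 - 5*I*√13)/(-8 + I*√13)) = 173*(40 - 5*I*√13)/(-8 + I*√13)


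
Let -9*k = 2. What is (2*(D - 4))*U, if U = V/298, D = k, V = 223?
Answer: -8474/1341 ≈ -6.3192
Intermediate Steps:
k = -2/9 (k = -1/9*2 = -2/9 ≈ -0.22222)
D = -2/9 ≈ -0.22222
U = 223/298 ≈ 0.74832
(2*(D - 4))*U = (2*(-2/9 - 4))*(223/298) = (2*(-38/9))*(223/298) = -76/9*223/298 = -8474/1341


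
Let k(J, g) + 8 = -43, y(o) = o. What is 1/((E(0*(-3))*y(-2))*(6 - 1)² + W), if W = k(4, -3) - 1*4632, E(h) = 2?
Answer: -1/4783 ≈ -0.00020907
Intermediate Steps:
k(J, g) = -51 (k(J, g) = -8 - 43 = -51)
W = -4683 (W = -51 - 1*4632 = -51 - 4632 = -4683)
1/((E(0*(-3))*y(-2))*(6 - 1)² + W) = 1/((2*(-2))*(6 - 1)² - 4683) = 1/(-4*5² - 4683) = 1/(-4*25 - 4683) = 1/(-100 - 4683) = 1/(-4783) = -1/4783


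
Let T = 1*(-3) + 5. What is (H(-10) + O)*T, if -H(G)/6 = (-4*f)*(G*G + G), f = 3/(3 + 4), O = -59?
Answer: 12134/7 ≈ 1733.4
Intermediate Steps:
T = 2 (T = -3 + 5 = 2)
f = 3/7 ≈ 0.42857
H(G) = 72*G/7 + 72*G**2/7 (H(G) = -6*(-4*3/7)*(G*G + G) = -(-72)*(G**2 + G)/7 = -(-72)*(G + G**2)/7 = -6*(-12*G/7 - 12*G**2/7) = 72*G/7 + 72*G**2/7)
(H(-10) + O)*T = ((72/7)*(-10)*(1 - 10) - 59)*2 = ((72/7)*(-10)*(-9) - 59)*2 = (6480/7 - 59)*2 = (6067/7)*2 = 12134/7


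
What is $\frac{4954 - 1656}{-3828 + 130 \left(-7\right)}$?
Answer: $- \frac{1649}{2369} \approx -0.69607$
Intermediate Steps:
$\frac{4954 - 1656}{-3828 + 130 \left(-7\right)} = \frac{3298}{-3828 - 910} = \frac{3298}{-4738} = 3298 \left(- \frac{1}{4738}\right) = - \frac{1649}{2369}$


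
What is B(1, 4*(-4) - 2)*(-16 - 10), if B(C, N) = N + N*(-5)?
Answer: -1872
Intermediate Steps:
B(C, N) = -4*N (B(C, N) = N - 5*N = -4*N)
B(1, 4*(-4) - 2)*(-16 - 10) = (-4*(4*(-4) - 2))*(-16 - 10) = -4*(-16 - 2)*(-26) = -4*(-18)*(-26) = 72*(-26) = -1872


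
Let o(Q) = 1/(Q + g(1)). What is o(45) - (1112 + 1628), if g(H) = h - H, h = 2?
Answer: -126039/46 ≈ -2740.0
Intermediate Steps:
g(H) = 2 - H
o(Q) = 1/(1 + Q) (o(Q) = 1/(Q + (2 - 1*1)) = 1/(Q + (2 - 1)) = 1/(Q + 1) = 1/(1 + Q))
o(45) - (1112 + 1628) = 1/(1 + 45) - (1112 + 1628) = 1/46 - 1*2740 = 1/46 - 2740 = -126039/46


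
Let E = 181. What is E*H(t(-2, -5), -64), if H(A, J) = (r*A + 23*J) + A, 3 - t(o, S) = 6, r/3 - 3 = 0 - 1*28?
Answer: -226250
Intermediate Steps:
r = -75 (r = 9 + 3*(0 - 1*28) = 9 + 3*(0 - 28) = 9 + 3*(-28) = 9 - 84 = -75)
t(o, S) = -3 (t(o, S) = 3 - 1*6 = 3 - 6 = -3)
H(A, J) = -74*A + 23*J (H(A, J) = (-75*A + 23*J) + A = -74*A + 23*J)
E*H(t(-2, -5), -64) = 181*(-74*(-3) + 23*(-64)) = 181*(222 - 1472) = 181*(-1250) = -226250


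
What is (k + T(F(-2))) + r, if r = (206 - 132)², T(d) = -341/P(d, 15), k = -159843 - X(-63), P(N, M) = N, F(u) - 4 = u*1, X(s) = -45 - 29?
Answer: -308927/2 ≈ -1.5446e+5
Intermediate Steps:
X(s) = -74
F(u) = 4 + u (F(u) = 4 + u*1 = 4 + u)
k = -159769 (k = -159843 - 1*(-74) = -159843 + 74 = -159769)
T(d) = -341/d
r = 5476 (r = 74² = 5476)
(k + T(F(-2))) + r = (-159769 - 341/(4 - 2)) + 5476 = (-159769 - 341/2) + 5476 = -319879/2 + 5476 = -308927/2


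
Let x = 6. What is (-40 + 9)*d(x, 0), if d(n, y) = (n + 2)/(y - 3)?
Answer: 248/3 ≈ 82.667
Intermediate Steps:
d(n, y) = (2 + n)/(-3 + y)
(-40 + 9)*d(x, 0) = (-40 + 9)*((2 + 6)/(-3 + 0)) = -31*8/(-3) = -(-31)*8/3 = -31*(-8/3) = 248/3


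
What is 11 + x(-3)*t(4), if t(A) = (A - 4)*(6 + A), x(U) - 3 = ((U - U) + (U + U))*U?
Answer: 11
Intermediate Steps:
x(U) = 3 + 2*U² (x(U) = 3 + ((U - U) + (U + U))*U = 3 + (0 + 2*U)*U = 3 + (2*U)*U = 3 + 2*U²)
t(A) = (-4 + A)*(6 + A)
11 + x(-3)*t(4) = 11 + (3 + 2*(-3)²)*(-24 + 4² + 2*4) = 11 + (3 + 2*9)*(-24 + 16 + 8) = 11 + (3 + 18)*0 = 11 + 21*0 = 11 + 0 = 11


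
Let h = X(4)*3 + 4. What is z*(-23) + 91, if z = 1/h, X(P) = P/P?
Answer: 614/7 ≈ 87.714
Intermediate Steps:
X(P) = 1
h = 7 (h = 1*3 + 4 = 3 + 4 = 7)
z = 1/7 ≈ 0.14286
z*(-23) + 91 = (1/7)*(-23) + 91 = -23/7 + 91 = 614/7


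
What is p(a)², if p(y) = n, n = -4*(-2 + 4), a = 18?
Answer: 64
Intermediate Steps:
n = -8 (n = -4*2 = -8)
p(y) = -8
p(a)² = (-8)² = 64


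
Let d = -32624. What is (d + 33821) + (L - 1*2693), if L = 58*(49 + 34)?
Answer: 3318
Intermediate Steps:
L = 4814 (L = 58*83 = 4814)
(d + 33821) + (L - 1*2693) = (-32624 + 33821) + (4814 - 1*2693) = 1197 + (4814 - 2693) = 1197 + 2121 = 3318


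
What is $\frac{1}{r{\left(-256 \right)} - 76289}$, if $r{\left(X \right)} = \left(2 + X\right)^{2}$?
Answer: $- \frac{1}{11773} \approx -8.494 \cdot 10^{-5}$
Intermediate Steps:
$\frac{1}{r{\left(-256 \right)} - 76289} = \frac{1}{\left(2 - 256\right)^{2} - 76289} = \frac{1}{\left(-254\right)^{2} - 76289} = \frac{1}{64516 - 76289} = \frac{1}{-11773} = - \frac{1}{11773}$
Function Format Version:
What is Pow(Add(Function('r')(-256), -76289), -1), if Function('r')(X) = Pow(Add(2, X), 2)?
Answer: Rational(-1, 11773) ≈ -8.4940e-5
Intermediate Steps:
Pow(Add(Function('r')(-256), -76289), -1) = Pow(Add(Pow(Add(2, -256), 2), -76289), -1) = Pow(Add(Pow(-254, 2), -76289), -1) = Pow(Add(64516, -76289), -1) = Pow(-11773, -1) = Rational(-1, 11773)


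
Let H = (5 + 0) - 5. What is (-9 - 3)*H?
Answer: 0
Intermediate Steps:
H = 0 (H = 5 - 5 = 0)
(-9 - 3)*H = (-9 - 3)*0 = -12*0 = 0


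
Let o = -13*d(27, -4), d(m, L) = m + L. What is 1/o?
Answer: -1/299 ≈ -0.0033445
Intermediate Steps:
d(m, L) = L + m
o = -299 (o = -13*(-4 + 27) = -13*23 = -299)
1/o = 1/(-299) = -1/299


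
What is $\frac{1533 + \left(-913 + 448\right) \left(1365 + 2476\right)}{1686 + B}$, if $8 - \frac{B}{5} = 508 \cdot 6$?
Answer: $\frac{892266}{6757} \approx 132.05$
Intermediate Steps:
$B = -15200$ ($B = 40 - 5 \cdot 508 \cdot 6 = 40 - 15240 = -15200$)
$\frac{1533 + \left(-913 + 448\right) \left(1365 + 2476\right)}{1686 + B} = \frac{1533 + \left(-913 + 448\right) \left(1365 + 2476\right)}{1686 - 15200} = \frac{1533 - 1786065}{-13514} = \left(1533 - 1786065\right) \left(- \frac{1}{13514}\right) = \left(-1784532\right) \left(- \frac{1}{13514}\right) = \frac{892266}{6757}$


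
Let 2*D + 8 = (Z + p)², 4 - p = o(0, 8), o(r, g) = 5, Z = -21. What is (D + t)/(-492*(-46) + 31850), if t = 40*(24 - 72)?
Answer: -841/27241 ≈ -0.030873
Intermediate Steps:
t = -1920 (t = 40*(-48) = -1920)
p = -1 (p = 4 - 1*5 = 4 - 5 = -1)
D = 238 (D = -4 + (-21 - 1)²/2 = -4 + (½)*(-22)² = -4 + (½)*484 = -4 + 242 = 238)
(D + t)/(-492*(-46) + 31850) = (238 - 1920)/(-492*(-46) + 31850) = -1682/(22632 + 31850) = -1682/54482 = -1682*1/54482 = -841/27241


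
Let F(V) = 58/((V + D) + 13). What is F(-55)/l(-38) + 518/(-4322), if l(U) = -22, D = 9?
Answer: -31348/784443 ≈ -0.039962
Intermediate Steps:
F(V) = 58/(22 + V) (F(V) = 58/((V + 9) + 13) = 58/((9 + V) + 13) = 58/(22 + V))
F(-55)/l(-38) + 518/(-4322) = (58/(22 - 55))/(-22) + 518/(-4322) = (58/(-33))*(-1/22) + 518*(-1/4322) = (58*(-1/33))*(-1/22) - 259/2161 = -58/33*(-1/22) - 259/2161 = 29/363 - 259/2161 = -31348/784443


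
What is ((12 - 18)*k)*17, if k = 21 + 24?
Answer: -4590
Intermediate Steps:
k = 45
((12 - 18)*k)*17 = ((12 - 18)*45)*17 = -6*45*17 = -270*17 = -4590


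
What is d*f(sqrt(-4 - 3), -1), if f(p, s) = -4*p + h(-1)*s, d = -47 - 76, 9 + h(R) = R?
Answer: -1230 + 492*I*sqrt(7) ≈ -1230.0 + 1301.7*I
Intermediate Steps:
h(R) = -9 + R
d = -123
f(p, s) = -10*s - 4*p (f(p, s) = -4*p + (-9 - 1)*s = -4*p - 10*s = -10*s - 4*p)
d*f(sqrt(-4 - 3), -1) = -123*(-10*(-1) - 4*sqrt(-4 - 3)) = -123*(10 - 4*I*sqrt(7)) = -1230 + 492*I*sqrt(7)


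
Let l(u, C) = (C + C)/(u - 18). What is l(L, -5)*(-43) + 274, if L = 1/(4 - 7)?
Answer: 2756/11 ≈ 250.55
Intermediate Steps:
L = -⅓ (L = 1/(-3) = -⅓ ≈ -0.33333)
l(u, C) = 2*C/(-18 + u) (l(u, C) = (2*C)/(-18 + u) = 2*C/(-18 + u))
l(L, -5)*(-43) + 274 = (2*(-5)/(-18 - ⅓))*(-43) + 274 = (2*(-5)/(-55/3))*(-43) + 274 = (2*(-5)*(-3/55))*(-43) + 274 = (6/11)*(-43) + 274 = -258/11 + 274 = 2756/11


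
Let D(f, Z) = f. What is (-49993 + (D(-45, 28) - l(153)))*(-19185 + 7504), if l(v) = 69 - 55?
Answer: 584657412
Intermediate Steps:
l(v) = 14
(-49993 + (D(-45, 28) - l(153)))*(-19185 + 7504) = (-49993 + (-45 - 1*14))*(-19185 + 7504) = (-49993 + (-45 - 14))*(-11681) = (-49993 - 59)*(-11681) = -50052*(-11681) = 584657412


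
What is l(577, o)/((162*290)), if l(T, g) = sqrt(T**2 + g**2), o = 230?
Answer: sqrt(385829)/46980 ≈ 0.013222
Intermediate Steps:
l(577, o)/((162*290)) = sqrt(577**2 + 230**2)/((162*290)) = sqrt(332929 + 52900)/46980 = sqrt(385829)*(1/46980) = sqrt(385829)/46980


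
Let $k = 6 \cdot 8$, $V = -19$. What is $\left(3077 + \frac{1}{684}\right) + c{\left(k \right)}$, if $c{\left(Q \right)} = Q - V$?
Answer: $\frac{2150497}{684} \approx 3144.0$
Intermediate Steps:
$k = 48$
$c{\left(Q \right)} = 19 + Q$ ($c{\left(Q \right)} = Q - -19 = Q + 19 = 19 + Q$)
$\left(3077 + \frac{1}{684}\right) + c{\left(k \right)} = \left(3077 + \frac{1}{684}\right) + \left(19 + 48\right) = \left(3077 + \frac{1}{684}\right) + 67 = \frac{2104669}{684} + 67 = \frac{2150497}{684}$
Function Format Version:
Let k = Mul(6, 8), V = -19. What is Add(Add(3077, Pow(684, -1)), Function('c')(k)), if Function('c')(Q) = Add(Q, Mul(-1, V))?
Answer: Rational(2150497, 684) ≈ 3144.0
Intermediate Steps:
k = 48
Function('c')(Q) = Add(19, Q) (Function('c')(Q) = Add(Q, Mul(-1, -19)) = Add(Q, 19) = Add(19, Q))
Add(Add(3077, Pow(684, -1)), Function('c')(k)) = Add(Add(3077, Pow(684, -1)), Add(19, 48)) = Add(Add(3077, Rational(1, 684)), 67) = Add(Rational(2104669, 684), 67) = Rational(2150497, 684)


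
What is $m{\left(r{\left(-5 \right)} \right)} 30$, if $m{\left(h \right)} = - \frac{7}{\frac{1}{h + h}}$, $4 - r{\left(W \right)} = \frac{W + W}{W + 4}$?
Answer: $2520$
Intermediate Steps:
$r{\left(W \right)} = 4 - \frac{2 W}{4 + W}$ ($r{\left(W \right)} = 4 - \frac{W + W}{W + 4} = 4 - \frac{2 W}{4 + W}$)
$m{\left(h \right)} = - 14 h$ ($m{\left(h \right)} = - \frac{7}{\frac{1}{2 h}} = - \frac{7}{\frac{1}{2} \frac{1}{h}} = - 7 \cdot 2 h = - 14 h$)
$m{\left(r{\left(-5 \right)} \right)} 30 = - 14 \frac{2 \left(8 - 5\right)}{4 - 5} \cdot 30 = - 14 \cdot 2 \frac{1}{-1} \cdot 3 \cdot 30 = - 14 \cdot 2 \left(-1\right) 3 \cdot 30 = \left(-14\right) \left(-6\right) 30 = 84 \cdot 30 = 2520$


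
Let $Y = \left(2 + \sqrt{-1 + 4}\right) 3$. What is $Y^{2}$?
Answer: $63 + 36 \sqrt{3} \approx 125.35$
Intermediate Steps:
$Y = 6 + 3 \sqrt{3}$ ($Y = \left(2 + \sqrt{3}\right) 3 = 6 + 3 \sqrt{3} \approx 11.196$)
$Y^{2} = \left(6 + 3 \sqrt{3}\right)^{2}$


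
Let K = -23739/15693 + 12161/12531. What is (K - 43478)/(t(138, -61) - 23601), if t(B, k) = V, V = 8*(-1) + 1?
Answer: 1425001852285/773748198444 ≈ 1.8417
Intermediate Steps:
V = -7 (V = -8 + 1 = -7)
t(B, k) = -7
K = -35543612/65549661 (K = -23739*1/15693 + 12161*(1/12531) = -7913/5231 + 12161/12531 = -35543612/65549661 ≈ -0.54224)
(K - 43478)/(t(138, -61) - 23601) = (-35543612/65549661 - 43478)/(-7 - 23601) = -2850003704570/65549661/(-23608) = -2850003704570/65549661*(-1/23608) = 1425001852285/773748198444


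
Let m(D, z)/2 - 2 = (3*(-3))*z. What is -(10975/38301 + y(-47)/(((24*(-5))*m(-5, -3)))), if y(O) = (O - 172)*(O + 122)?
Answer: -47031995/17771664 ≈ -2.6465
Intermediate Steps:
m(D, z) = 4 - 18*z (m(D, z) = 4 + 2*((3*(-3))*z) = 4 + 2*(-9*z) = 4 - 18*z)
y(O) = (-172 + O)*(122 + O)
-(10975/38301 + y(-47)/(((24*(-5))*m(-5, -3)))) = -(10975/38301 + (-20984 + (-47)² - 50*(-47))/(((24*(-5))*(4 - 18*(-3))))) = -(10975*(1/38301) + (-20984 + 2209 + 2350)/((-120*(4 + 54)))) = -(10975/38301 - 16425/((-120*58))) = -(10975/38301 - 16425/(-6960)) = -(10975/38301 - 16425*(-1/6960)) = -(10975/38301 + 1095/464) = -1*47031995/17771664 = -47031995/17771664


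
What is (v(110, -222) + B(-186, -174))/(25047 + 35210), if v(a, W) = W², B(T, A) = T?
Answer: 49098/60257 ≈ 0.81481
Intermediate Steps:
(v(110, -222) + B(-186, -174))/(25047 + 35210) = ((-222)² - 186)/(25047 + 35210) = (49284 - 186)/60257 = 49098*(1/60257) = 49098/60257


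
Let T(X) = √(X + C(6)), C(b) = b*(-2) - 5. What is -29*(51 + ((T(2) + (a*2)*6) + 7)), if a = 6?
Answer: -3770 - 29*I*√15 ≈ -3770.0 - 112.32*I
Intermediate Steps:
C(b) = -5 - 2*b (C(b) = -2*b - 5 = -5 - 2*b)
T(X) = √(-17 + X) (T(X) = √(X + (-5 - 2*6)) = √(X + (-5 - 12)) = √(X - 17) = √(-17 + X))
-29*(51 + ((T(2) + (a*2)*6) + 7)) = -29*(51 + ((√(-17 + 2) + (6*2)*6) + 7)) = -29*(51 + ((√(-15) + 12*6) + 7)) = -29*(51 + ((I*√15 + 72) + 7)) = -29*(51 + ((72 + I*√15) + 7)) = -29*(51 + (79 + I*√15)) = -29*(130 + I*√15) = -3770 - 29*I*√15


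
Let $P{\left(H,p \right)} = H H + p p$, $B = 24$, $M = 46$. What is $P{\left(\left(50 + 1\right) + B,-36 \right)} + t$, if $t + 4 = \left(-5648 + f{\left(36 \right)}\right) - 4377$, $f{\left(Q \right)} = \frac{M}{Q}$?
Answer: $- \frac{55921}{18} \approx -3106.7$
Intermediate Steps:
$f{\left(Q \right)} = \frac{46}{Q}$
$P{\left(H,p \right)} = H^{2} + p^{2}$
$t = - \frac{180499}{18}$ ($t = -4 - \left(10025 - \frac{23}{18}\right) = -4 + \left(\left(-5648 + 46 \cdot \frac{1}{36}\right) - 4377\right) = -4 + \left(\left(-5648 + \frac{23}{18}\right) - 4377\right) = -4 - \frac{180427}{18} = - \frac{180499}{18} \approx -10028.0$)
$P{\left(\left(50 + 1\right) + B,-36 \right)} + t = \left(\left(\left(50 + 1\right) + 24\right)^{2} + \left(-36\right)^{2}\right) - \frac{180499}{18} = \left(\left(51 + 24\right)^{2} + 1296\right) - \frac{180499}{18} = \left(75^{2} + 1296\right) - \frac{180499}{18} = \left(5625 + 1296\right) - \frac{180499}{18} = 6921 - \frac{180499}{18} = - \frac{55921}{18}$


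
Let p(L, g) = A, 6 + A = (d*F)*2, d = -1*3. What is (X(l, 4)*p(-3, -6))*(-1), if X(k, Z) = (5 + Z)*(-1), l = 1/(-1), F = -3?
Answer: 108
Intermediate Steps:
l = -1
X(k, Z) = -5 - Z
d = -3
A = 12 (A = -6 - 3*(-3)*2 = -6 + 9*2 = -6 + 18 = 12)
p(L, g) = 12
(X(l, 4)*p(-3, -6))*(-1) = ((-5 - 1*4)*12)*(-1) = ((-5 - 4)*12)*(-1) = -9*12*(-1) = -108*(-1) = 108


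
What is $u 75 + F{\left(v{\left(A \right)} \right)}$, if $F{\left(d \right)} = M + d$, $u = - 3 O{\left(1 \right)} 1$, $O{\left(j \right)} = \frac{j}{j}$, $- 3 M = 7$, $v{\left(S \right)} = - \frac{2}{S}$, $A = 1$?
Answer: $- \frac{688}{3} \approx -229.33$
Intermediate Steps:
$M = - \frac{7}{3}$ ($M = \left(- \frac{1}{3}\right) 7 = - \frac{7}{3} \approx -2.3333$)
$O{\left(j \right)} = 1$
$u = -3$ ($u = \left(-3\right) 1 \cdot 1 = \left(-3\right) 1 = -3$)
$F{\left(d \right)} = - \frac{7}{3} + d$
$u 75 + F{\left(v{\left(A \right)} \right)} = \left(-3\right) 75 - \left(\frac{7}{3} + \frac{2}{1}\right) = -225 - \frac{13}{3} = - \frac{688}{3}$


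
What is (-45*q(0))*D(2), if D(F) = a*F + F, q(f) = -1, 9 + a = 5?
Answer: -270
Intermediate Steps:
a = -4 (a = -9 + 5 = -4)
D(F) = -3*F (D(F) = -4*F + F = -3*F)
(-45*q(0))*D(2) = (-45*(-1))*(-3*2) = 45*(-6) = -270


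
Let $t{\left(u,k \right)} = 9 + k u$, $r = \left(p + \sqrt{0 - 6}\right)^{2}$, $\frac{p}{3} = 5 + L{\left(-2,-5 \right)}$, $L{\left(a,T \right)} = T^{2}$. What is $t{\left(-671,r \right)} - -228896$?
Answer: $-5202169 - 120780 i \sqrt{6} \approx -5.2022 \cdot 10^{6} - 2.9585 \cdot 10^{5} i$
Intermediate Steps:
$p = 90$ ($p = 3 \left(5 + \left(-5\right)^{2}\right) = 3 \left(5 + 25\right) = 3 \cdot 30 = 90$)
$r = \left(90 + i \sqrt{6}\right)^{2}$ ($r = \left(90 + \sqrt{0 - 6}\right)^{2} = \left(90 + \sqrt{-6}\right)^{2} = \left(90 + i \sqrt{6}\right)^{2} \approx 8094.0 + 440.91 i$)
$t{\left(-671,r \right)} - -228896 = \left(9 + \left(90 + i \sqrt{6}\right)^{2} \left(-671\right)\right) - -228896 = \left(9 - 671 \left(90 + i \sqrt{6}\right)^{2}\right) + 228896 = 228905 - 671 \left(90 + i \sqrt{6}\right)^{2}$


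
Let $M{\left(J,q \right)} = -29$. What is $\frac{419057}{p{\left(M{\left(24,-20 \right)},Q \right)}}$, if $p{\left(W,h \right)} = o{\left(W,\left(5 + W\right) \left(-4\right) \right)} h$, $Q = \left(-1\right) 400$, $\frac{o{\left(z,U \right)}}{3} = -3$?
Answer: $\frac{419057}{3600} \approx 116.4$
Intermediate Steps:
$o{\left(z,U \right)} = -9$ ($o{\left(z,U \right)} = 3 \left(-3\right) = -9$)
$Q = -400$
$p{\left(W,h \right)} = - 9 h$
$\frac{419057}{p{\left(M{\left(24,-20 \right)},Q \right)}} = \frac{419057}{\left(-9\right) \left(-400\right)} = \frac{419057}{3600}$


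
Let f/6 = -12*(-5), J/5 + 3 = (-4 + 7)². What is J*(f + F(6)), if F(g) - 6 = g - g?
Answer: 10980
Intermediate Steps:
F(g) = 6 (F(g) = 6 + (g - g) = 6 + 0 = 6)
J = 30 (J = -15 + 5*(-4 + 7)² = -15 + 5*3² = -15 + 5*9 = -15 + 45 = 30)
f = 360 (f = 6*(-12*(-5)) = 6*60 = 360)
J*(f + F(6)) = 30*(360 + 6) = 30*366 = 10980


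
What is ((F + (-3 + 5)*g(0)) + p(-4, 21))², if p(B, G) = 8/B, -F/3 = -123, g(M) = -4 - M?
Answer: 128881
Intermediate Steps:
F = 369 (F = -3*(-123) = 369)
((F + (-3 + 5)*g(0)) + p(-4, 21))² = ((369 + (-3 + 5)*(-4 - 1*0)) + 8/(-4))² = ((369 + 2*(-4 + 0)) + 8*(-¼))² = ((369 + 2*(-4)) - 2)² = ((369 - 8) - 2)² = (361 - 2)² = 359² = 128881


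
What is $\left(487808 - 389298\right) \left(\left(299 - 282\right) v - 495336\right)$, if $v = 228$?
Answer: $-48413724600$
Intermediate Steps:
$\left(487808 - 389298\right) \left(\left(299 - 282\right) v - 495336\right) = \left(487808 - 389298\right) \left(\left(299 - 282\right) 228 - 495336\right) = 98510 \left(17 \cdot 228 - 495336\right) = 98510 \left(3876 - 495336\right) = 98510 \left(-491460\right) = -48413724600$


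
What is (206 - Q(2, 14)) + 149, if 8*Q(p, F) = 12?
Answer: 707/2 ≈ 353.50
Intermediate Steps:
Q(p, F) = 3/2 (Q(p, F) = (1/8)*12 = 3/2)
(206 - Q(2, 14)) + 149 = (206 - 1*3/2) + 149 = (206 - 3/2) + 149 = 409/2 + 149 = 707/2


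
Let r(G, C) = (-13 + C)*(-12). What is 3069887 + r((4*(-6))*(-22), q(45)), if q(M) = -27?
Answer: 3070367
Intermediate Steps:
r(G, C) = 156 - 12*C
3069887 + r((4*(-6))*(-22), q(45)) = 3069887 + (156 - 12*(-27)) = 3069887 + (156 + 324) = 3069887 + 480 = 3070367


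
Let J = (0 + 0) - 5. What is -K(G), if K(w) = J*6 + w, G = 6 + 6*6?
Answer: -12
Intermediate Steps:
G = 42 (G = 6 + 36 = 42)
J = -5 (J = 0 - 5 = -5)
K(w) = -30 + w (K(w) = -5*6 + w = -30 + w)
-K(G) = -(-30 + 42) = -1*12 = -12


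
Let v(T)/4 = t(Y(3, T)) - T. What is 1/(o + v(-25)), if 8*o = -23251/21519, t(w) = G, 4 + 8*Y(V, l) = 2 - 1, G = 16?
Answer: 172152/28209677 ≈ 0.0061026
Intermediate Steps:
Y(V, l) = -3/8 (Y(V, l) = -1/2 + (2 - 1)/8 = -1/2 + (1/8)*1 = -1/2 + 1/8 = -3/8)
t(w) = 16
v(T) = 64 - 4*T (v(T) = 4*(16 - T) = 64 - 4*T)
o = -23251/172152 (o = (-23251/21519)/8 = (-23251*1/21519)/8 = (1/8)*(-23251/21519) = -23251/172152 ≈ -0.13506)
1/(o + v(-25)) = 1/(-23251/172152 + (64 - 4*(-25))) = 1/(-23251/172152 + (64 + 100)) = 1/(-23251/172152 + 164) = 1/(28209677/172152) = 172152/28209677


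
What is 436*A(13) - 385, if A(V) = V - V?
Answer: -385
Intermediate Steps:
A(V) = 0
436*A(13) - 385 = 436*0 - 385 = 0 - 385 = -385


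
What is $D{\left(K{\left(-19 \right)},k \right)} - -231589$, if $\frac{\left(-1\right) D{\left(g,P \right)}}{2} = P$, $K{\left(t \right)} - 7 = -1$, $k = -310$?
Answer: $232209$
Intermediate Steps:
$K{\left(t \right)} = 6$ ($K{\left(t \right)} = 7 - 1 = 6$)
$D{\left(g,P \right)} = - 2 P$
$D{\left(K{\left(-19 \right)},k \right)} - -231589 = \left(-2\right) \left(-310\right) - -231589 = 620 + 231589 = 232209$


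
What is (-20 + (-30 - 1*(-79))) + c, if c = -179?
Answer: -150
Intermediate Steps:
(-20 + (-30 - 1*(-79))) + c = (-20 + (-30 - 1*(-79))) - 179 = (-20 + (-30 + 79)) - 179 = (-20 + 49) - 179 = 29 - 179 = -150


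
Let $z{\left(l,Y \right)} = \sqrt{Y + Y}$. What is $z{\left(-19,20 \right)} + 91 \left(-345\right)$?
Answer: $-31395 + 2 \sqrt{10} \approx -31389.0$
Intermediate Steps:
$z{\left(l,Y \right)} = \sqrt{2} \sqrt{Y}$ ($z{\left(l,Y \right)} = \sqrt{2 Y} = \sqrt{2} \sqrt{Y}$)
$z{\left(-19,20 \right)} + 91 \left(-345\right) = \sqrt{2} \sqrt{20} + 91 \left(-345\right) = \sqrt{2} \cdot 2 \sqrt{5} - 31395 = 2 \sqrt{10} - 31395 = -31395 + 2 \sqrt{10}$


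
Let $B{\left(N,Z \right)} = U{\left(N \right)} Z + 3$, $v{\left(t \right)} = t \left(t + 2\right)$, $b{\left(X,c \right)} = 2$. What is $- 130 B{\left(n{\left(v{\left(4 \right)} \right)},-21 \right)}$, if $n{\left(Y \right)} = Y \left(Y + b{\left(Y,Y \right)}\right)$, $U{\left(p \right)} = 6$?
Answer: $15990$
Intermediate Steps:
$v{\left(t \right)} = t \left(2 + t\right)$
$n{\left(Y \right)} = Y \left(2 + Y\right)$ ($n{\left(Y \right)} = Y \left(Y + 2\right) = Y \left(2 + Y\right)$)
$B{\left(N,Z \right)} = 3 + 6 Z$ ($B{\left(N,Z \right)} = 6 Z + 3 = 3 + 6 Z$)
$- 130 B{\left(n{\left(v{\left(4 \right)} \right)},-21 \right)} = - 130 \left(3 + 6 \left(-21\right)\right) = - 130 \left(3 - 126\right) = \left(-130\right) \left(-123\right) = 15990$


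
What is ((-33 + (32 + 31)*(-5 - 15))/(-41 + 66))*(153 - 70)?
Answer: -107319/25 ≈ -4292.8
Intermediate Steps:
((-33 + (32 + 31)*(-5 - 15))/(-41 + 66))*(153 - 70) = ((-33 + 63*(-20))/25)*83 = ((-33 - 1260)*(1/25))*83 = -1293*1/25*83 = -1293/25*83 = -107319/25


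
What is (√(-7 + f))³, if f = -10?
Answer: -17*I*√17 ≈ -70.093*I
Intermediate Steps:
(√(-7 + f))³ = (√(-7 - 10))³ = (√(-17))³ = (I*√17)³ = -17*I*√17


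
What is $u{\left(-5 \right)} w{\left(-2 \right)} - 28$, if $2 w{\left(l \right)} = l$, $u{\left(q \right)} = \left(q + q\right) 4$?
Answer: $12$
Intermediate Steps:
$u{\left(q \right)} = 8 q$ ($u{\left(q \right)} = 2 q 4 = 8 q$)
$w{\left(l \right)} = \frac{l}{2}$
$u{\left(-5 \right)} w{\left(-2 \right)} - 28 = 8 \left(-5\right) \frac{1}{2} \left(-2\right) - 28 = \left(-40\right) \left(-1\right) - 28 = 40 - 28 = 12$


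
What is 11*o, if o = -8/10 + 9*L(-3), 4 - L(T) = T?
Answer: 3421/5 ≈ 684.20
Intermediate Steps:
L(T) = 4 - T
o = 311/5 (o = -8/10 + 9*(4 - 1*(-3)) = -8*1/10 + 9*(4 + 3) = -4/5 + 9*7 = -4/5 + 63 = 311/5 ≈ 62.200)
11*o = 11*(311/5) = 3421/5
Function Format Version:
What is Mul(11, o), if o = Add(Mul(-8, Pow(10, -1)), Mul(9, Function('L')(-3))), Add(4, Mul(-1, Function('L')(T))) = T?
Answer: Rational(3421, 5) ≈ 684.20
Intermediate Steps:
Function('L')(T) = Add(4, Mul(-1, T))
o = Rational(311, 5) (o = Add(Mul(-8, Pow(10, -1)), Mul(9, Add(4, Mul(-1, -3)))) = Add(Mul(-8, Rational(1, 10)), Mul(9, Add(4, 3))) = Add(Rational(-4, 5), Mul(9, 7)) = Add(Rational(-4, 5), 63) = Rational(311, 5) ≈ 62.200)
Mul(11, o) = Mul(11, Rational(311, 5)) = Rational(3421, 5)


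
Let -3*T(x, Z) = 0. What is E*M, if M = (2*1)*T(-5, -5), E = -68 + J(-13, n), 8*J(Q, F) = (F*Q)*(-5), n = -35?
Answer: 0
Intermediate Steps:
T(x, Z) = 0 (T(x, Z) = -⅓*0 = 0)
J(Q, F) = -5*F*Q/8 (J(Q, F) = ((F*Q)*(-5))/8 = (-5*F*Q)/8 = -5*F*Q/8)
E = -2819/8 (E = -68 - 5/8*(-35)*(-13) = -68 - 2275/8 = -2819/8 ≈ -352.38)
M = 0 (M = (2*1)*0 = 2*0 = 0)
E*M = -2819/8*0 = 0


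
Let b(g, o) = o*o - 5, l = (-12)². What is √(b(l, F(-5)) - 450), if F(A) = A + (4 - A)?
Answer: I*√439 ≈ 20.952*I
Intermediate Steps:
F(A) = 4
l = 144
b(g, o) = -5 + o² (b(g, o) = o² - 5 = -5 + o²)
√(b(l, F(-5)) - 450) = √((-5 + 4²) - 450) = √((-5 + 16) - 450) = √(11 - 450) = √(-439) = I*√439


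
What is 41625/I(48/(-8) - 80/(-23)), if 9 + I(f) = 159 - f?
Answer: 957375/3508 ≈ 272.91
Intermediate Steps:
I(f) = 150 - f (I(f) = -9 + (159 - f) = 150 - f)
41625/I(48/(-8) - 80/(-23)) = 41625/(150 - (48/(-8) - 80/(-23))) = 41625/(150 - (48*(-⅛) - 80*(-1/23))) = 41625/(150 - (-6 + 80/23)) = 41625/(150 - 1*(-58/23)) = 41625/(150 + 58/23) = 41625/(3508/23) = 41625*(23/3508) = 957375/3508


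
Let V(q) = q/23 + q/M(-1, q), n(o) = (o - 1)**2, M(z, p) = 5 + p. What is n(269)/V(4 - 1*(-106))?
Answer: 412988/33 ≈ 12515.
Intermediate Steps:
n(o) = (-1 + o)**2
V(q) = q/23 + q/(5 + q)
n(269)/V(4 - 1*(-106)) = (-1 + 269)**2/(((4 - 1*(-106))*(28 + (4 - 1*(-106)))/(23*(5 + (4 - 1*(-106)))))) = 268**2/(((4 + 106)*(28 + (4 + 106))/(23*(5 + (4 + 106))))) = 71824/(((1/23)*110*(28 + 110)/(5 + 110))) = 71824/(((1/23)*110*138/115)) = 71824/(((1/23)*110*(1/115)*138)) = 71824/(132/23) = 71824*(23/132) = 412988/33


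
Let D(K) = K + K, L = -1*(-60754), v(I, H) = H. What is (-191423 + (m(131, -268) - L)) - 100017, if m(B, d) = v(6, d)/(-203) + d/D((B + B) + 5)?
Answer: -19089222640/54201 ≈ -3.5219e+5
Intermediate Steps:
L = 60754
D(K) = 2*K
m(B, d) = -d/203 + d/(10 + 4*B) (m(B, d) = d/(-203) + d/((2*((B + B) + 5))) = d*(-1/203) + d/((2*(2*B + 5))) = -d/203 + d/((2*(5 + 2*B))) = -d/203 + d/(10 + 4*B))
(-191423 + (m(131, -268) - L)) - 100017 = (-191423 + ((1/406)*(-268)*(193 - 4*131)/(5 + 2*131) - 1*60754)) - 100017 = (-191423 + ((1/406)*(-268)*(193 - 524)/(5 + 262) - 60754)) - 100017 = (-191423 + ((1/406)*(-268)*(-331)/267 - 60754)) - 100017 = (-191423 + ((1/406)*(-268)*(1/267)*(-331) - 60754)) - 100017 = (-191423 + (44354/54201 - 60754)) - 100017 = (-191423 - 3292883200/54201) - 100017 = -13668201223/54201 - 100017 = -19089222640/54201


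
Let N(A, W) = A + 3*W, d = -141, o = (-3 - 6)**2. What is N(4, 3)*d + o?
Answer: -1752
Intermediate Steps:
o = 81 (o = (-9)**2 = 81)
N(4, 3)*d + o = (4 + 3*3)*(-141) + 81 = (4 + 9)*(-141) + 81 = 13*(-141) + 81 = -1833 + 81 = -1752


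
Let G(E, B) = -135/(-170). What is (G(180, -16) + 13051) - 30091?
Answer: -579333/34 ≈ -17039.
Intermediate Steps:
G(E, B) = 27/34 (G(E, B) = -135*(-1/170) = 27/34)
(G(180, -16) + 13051) - 30091 = (27/34 + 13051) - 30091 = 443761/34 - 30091 = -579333/34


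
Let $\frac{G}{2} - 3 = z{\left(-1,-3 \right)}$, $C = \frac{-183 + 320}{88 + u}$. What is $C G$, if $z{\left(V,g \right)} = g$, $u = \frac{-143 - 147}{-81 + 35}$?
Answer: $0$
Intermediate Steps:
$u = \frac{145}{23}$ ($u = - \frac{290}{-46} = \left(-290\right) \left(- \frac{1}{46}\right) = \frac{145}{23} \approx 6.3043$)
$C = \frac{3151}{2169}$ ($C = \frac{-183 + 320}{88 + \frac{145}{23}} = \frac{137}{\frac{2169}{23}} = 137 \cdot \frac{23}{2169} = \frac{3151}{2169} \approx 1.4527$)
$G = 0$ ($G = 6 + 2 \left(-3\right) = 6 - 6 = 0$)
$C G = \frac{3151}{2169} \cdot 0 = 0$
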